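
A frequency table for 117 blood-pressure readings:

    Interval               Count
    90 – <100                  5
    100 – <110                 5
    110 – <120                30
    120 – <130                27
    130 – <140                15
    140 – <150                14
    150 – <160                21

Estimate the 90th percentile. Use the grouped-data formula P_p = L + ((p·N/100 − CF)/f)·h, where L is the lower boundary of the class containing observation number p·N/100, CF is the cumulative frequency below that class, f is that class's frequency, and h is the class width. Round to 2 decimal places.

N = 117; target position k = 90/100 · 117 = 105.3.
Cumulative frequencies: 5, 10, 40, 67, 82, 96, 117.
Observation 105.3 falls in the class 150 – <160.
L = 150, CF = 96, f = 21, h = 10.
P90 = 150 + ((105.3 − 96)/21)·10 = 150 + 4.42857 = 154.429.

154.43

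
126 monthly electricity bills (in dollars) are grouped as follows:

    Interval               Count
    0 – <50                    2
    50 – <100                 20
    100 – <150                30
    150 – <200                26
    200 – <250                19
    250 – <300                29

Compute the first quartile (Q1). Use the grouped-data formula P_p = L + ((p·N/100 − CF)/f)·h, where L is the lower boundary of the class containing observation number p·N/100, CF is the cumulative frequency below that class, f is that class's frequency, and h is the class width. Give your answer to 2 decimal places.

115.83

N = 126; target position k = 25/100 · 126 = 31.5.
Cumulative frequencies: 2, 22, 52, 78, 97, 126.
Observation 31.5 falls in the class 100 – <150.
L = 100, CF = 22, f = 30, h = 50.
P25 = 100 + ((31.5 − 22)/30)·50 = 100 + 15.8333 = 115.833.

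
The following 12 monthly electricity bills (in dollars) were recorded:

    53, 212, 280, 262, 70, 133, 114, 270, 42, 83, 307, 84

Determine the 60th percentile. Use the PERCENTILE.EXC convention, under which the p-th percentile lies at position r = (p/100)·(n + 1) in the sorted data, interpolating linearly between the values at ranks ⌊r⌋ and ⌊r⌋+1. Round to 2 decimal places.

196.20

Sorted: 42, 53, 70, 83, 84, 114, 133, 212, 262, 270, 280, 307.
n = 12.
r = (60/100)·(12 + 1) = 7.8.
Rank 7 is 133 and rank 8 is 212.
Interpolate: 133 + 0.8·(212 − 133) = 133 + 0.8·79 = 196.2.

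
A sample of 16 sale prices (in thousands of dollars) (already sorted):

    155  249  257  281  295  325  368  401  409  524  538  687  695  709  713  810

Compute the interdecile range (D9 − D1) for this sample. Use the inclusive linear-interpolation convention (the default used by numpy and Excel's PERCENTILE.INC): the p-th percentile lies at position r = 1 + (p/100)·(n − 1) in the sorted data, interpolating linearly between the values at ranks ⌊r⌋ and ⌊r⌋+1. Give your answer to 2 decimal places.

n = 16.
P10: r = 2.5; ranks 2–3 are 249, 257; interpolating gives 253.
P90: r = 14.5; ranks 14–15 are 709, 713; interpolating gives 711.
Difference: 711 − 253 = 458.

458.00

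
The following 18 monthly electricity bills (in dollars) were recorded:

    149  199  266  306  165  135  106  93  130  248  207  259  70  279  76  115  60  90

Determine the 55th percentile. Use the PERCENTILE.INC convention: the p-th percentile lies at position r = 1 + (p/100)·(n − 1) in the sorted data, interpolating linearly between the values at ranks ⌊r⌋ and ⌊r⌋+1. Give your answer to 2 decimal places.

Sorted: 60, 70, 76, 90, 93, 106, 115, 130, 135, 149, 165, 199, 207, 248, 259, 266, 279, 306.
n = 18.
r = 1 + (55/100)·(18 − 1) = 1 + 9.35 = 10.35.
Rank 10 is 149 and rank 11 is 165.
Interpolate: 149 + 0.35·(165 − 149) = 149 + 0.35·16 = 154.6.

154.60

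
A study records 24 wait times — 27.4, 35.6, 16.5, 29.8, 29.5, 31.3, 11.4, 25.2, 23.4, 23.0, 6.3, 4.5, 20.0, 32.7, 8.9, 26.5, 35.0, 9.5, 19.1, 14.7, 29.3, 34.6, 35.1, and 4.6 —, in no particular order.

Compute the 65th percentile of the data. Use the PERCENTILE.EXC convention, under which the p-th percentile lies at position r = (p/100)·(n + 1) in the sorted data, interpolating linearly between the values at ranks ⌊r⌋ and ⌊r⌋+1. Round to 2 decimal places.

29.35

Sorted: 4.5, 4.6, 6.3, 8.9, 9.5, 11.4, 14.7, 16.5, 19.1, 20.0, 23.0, 23.4, 25.2, 26.5, 27.4, 29.3, 29.5, 29.8, 31.3, 32.7, 34.6, 35.0, 35.1, 35.6.
n = 24.
r = (65/100)·(24 + 1) = 16.25.
Rank 16 is 29.3 and rank 17 is 29.5.
Interpolate: 29.3 + 0.25·(29.5 − 29.3) = 29.3 + 0.25·0.2 = 29.35.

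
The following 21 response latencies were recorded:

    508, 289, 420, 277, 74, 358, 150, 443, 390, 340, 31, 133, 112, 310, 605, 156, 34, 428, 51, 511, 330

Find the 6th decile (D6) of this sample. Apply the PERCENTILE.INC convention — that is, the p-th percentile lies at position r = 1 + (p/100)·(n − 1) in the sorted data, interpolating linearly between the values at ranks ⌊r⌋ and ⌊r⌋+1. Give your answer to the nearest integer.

Sorted: 31, 34, 51, 74, 112, 133, 150, 156, 277, 289, 310, 330, 340, 358, 390, 420, 428, 443, 508, 511, 605.
n = 21.
r = 1 + (60/100)·(21 − 1) = 1 + 12 = 13.
r is an integer, so P60 is the value at rank 13: 340.

340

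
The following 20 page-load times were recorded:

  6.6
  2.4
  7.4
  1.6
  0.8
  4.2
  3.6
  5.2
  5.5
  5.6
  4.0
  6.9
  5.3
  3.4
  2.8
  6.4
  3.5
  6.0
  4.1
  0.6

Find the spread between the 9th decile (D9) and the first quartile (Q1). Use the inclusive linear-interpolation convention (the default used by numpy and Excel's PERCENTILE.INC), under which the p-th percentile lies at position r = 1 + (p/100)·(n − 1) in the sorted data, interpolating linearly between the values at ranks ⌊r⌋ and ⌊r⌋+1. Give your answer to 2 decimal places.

Sorted: 0.6, 0.8, 1.6, 2.4, 2.8, 3.4, 3.5, 3.6, 4.0, 4.1, 4.2, 5.2, 5.3, 5.5, 5.6, 6.0, 6.4, 6.6, 6.9, 7.4.
n = 20.
P25: r = 5.75; ranks 5–6 are 2.8, 3.4; interpolating gives 3.25.
P90: r = 18.1; ranks 18–19 are 6.6, 6.9; interpolating gives 6.63.
Difference: 6.63 − 3.25 = 3.38.

3.38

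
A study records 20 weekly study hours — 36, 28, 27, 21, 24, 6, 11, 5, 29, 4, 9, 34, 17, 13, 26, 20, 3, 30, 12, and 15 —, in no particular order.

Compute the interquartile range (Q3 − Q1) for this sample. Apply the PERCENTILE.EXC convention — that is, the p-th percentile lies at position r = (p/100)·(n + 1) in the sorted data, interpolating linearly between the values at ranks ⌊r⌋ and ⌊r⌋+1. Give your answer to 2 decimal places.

Sorted: 3, 4, 5, 6, 9, 11, 12, 13, 15, 17, 20, 21, 24, 26, 27, 28, 29, 30, 34, 36.
n = 20.
P25: r = 5.25; ranks 5–6 are 9, 11; interpolating gives 9.5.
P75: r = 15.75; ranks 15–16 are 27, 28; interpolating gives 27.75.
Difference: 27.75 − 9.5 = 18.25.

18.25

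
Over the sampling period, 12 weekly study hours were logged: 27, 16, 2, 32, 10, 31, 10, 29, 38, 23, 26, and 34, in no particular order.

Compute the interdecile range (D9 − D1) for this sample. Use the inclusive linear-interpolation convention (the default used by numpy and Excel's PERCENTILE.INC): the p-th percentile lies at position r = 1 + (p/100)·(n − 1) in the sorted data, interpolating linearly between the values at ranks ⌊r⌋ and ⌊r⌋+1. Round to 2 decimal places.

23.80

Sorted: 2, 10, 10, 16, 23, 26, 27, 29, 31, 32, 34, 38.
n = 12.
P10: r = 2.1; ranks 2–3 are 10, 10; interpolating gives 10.
P90: r = 10.9; ranks 10–11 are 32, 34; interpolating gives 33.8.
Difference: 33.8 − 10 = 23.8.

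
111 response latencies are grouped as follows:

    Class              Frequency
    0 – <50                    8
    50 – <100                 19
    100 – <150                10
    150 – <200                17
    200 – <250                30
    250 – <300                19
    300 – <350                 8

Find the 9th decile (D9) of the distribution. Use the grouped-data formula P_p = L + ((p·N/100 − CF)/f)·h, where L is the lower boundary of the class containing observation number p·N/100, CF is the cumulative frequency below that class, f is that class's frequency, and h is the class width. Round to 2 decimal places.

291.84

N = 111; target position k = 90/100 · 111 = 99.9.
Cumulative frequencies: 8, 27, 37, 54, 84, 103, 111.
Observation 99.9 falls in the class 250 – <300.
L = 250, CF = 84, f = 19, h = 50.
P90 = 250 + ((99.9 − 84)/19)·50 = 250 + 41.8421 = 291.842.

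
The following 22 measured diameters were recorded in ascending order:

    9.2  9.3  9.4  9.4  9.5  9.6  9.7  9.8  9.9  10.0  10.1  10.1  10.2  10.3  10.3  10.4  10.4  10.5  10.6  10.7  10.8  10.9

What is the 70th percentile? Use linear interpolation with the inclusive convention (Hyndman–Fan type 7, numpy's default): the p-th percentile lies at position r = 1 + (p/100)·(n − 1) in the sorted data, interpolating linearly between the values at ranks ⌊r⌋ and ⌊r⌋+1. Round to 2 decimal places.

10.37

n = 22.
r = 1 + (70/100)·(22 − 1) = 1 + 14.7 = 15.7.
Rank 15 is 10.3 and rank 16 is 10.4.
Interpolate: 10.3 + 0.7·(10.4 − 10.3) = 10.3 + 0.7·0.1 = 10.37.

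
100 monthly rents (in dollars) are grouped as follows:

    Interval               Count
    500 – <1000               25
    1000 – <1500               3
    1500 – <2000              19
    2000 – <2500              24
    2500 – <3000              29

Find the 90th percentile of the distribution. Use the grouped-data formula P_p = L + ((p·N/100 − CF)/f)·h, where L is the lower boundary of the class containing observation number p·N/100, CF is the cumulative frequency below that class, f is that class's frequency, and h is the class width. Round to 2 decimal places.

N = 100; target position k = 90/100 · 100 = 90.
Cumulative frequencies: 25, 28, 47, 71, 100.
Observation 90 falls in the class 2500 – <3000.
L = 2500, CF = 71, f = 29, h = 500.
P90 = 2500 + ((90 − 71)/29)·500 = 2500 + 327.586 = 2827.59.

2827.59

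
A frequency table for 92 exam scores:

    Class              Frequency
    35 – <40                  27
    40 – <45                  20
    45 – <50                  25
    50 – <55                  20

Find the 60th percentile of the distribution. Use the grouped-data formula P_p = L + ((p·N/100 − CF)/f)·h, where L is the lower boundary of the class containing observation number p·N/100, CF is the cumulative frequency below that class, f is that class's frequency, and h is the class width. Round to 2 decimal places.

N = 92; target position k = 60/100 · 92 = 55.2.
Cumulative frequencies: 27, 47, 72, 92.
Observation 55.2 falls in the class 45 – <50.
L = 45, CF = 47, f = 25, h = 5.
P60 = 45 + ((55.2 − 47)/25)·5 = 45 + 1.64 = 46.64.

46.64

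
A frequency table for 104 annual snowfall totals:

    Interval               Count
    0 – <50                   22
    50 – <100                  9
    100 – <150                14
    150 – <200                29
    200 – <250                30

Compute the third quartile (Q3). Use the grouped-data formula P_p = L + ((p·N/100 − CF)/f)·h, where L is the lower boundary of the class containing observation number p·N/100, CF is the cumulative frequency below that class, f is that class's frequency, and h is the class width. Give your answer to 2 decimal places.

206.67

N = 104; target position k = 75/100 · 104 = 78.
Cumulative frequencies: 22, 31, 45, 74, 104.
Observation 78 falls in the class 200 – <250.
L = 200, CF = 74, f = 30, h = 50.
P75 = 200 + ((78 − 74)/30)·50 = 200 + 6.66667 = 206.667.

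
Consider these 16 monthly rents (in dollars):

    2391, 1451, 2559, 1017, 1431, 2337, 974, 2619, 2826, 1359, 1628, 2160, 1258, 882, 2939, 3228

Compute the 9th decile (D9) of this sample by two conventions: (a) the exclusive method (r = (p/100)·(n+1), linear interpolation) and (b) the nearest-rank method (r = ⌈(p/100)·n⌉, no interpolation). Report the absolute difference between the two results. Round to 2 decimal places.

Sorted: 882, 974, 1017, 1258, 1359, 1431, 1451, 1628, 2160, 2337, 2391, 2559, 2619, 2826, 2939, 3228.
n = 16.
(a) r = 15.3; between ranks 15 (2939) and 16 (3228): 3025.7.
(b) the nearest-rank method: rank 15 → 2939.
|3025.7 − 2939| = 86.7.

86.70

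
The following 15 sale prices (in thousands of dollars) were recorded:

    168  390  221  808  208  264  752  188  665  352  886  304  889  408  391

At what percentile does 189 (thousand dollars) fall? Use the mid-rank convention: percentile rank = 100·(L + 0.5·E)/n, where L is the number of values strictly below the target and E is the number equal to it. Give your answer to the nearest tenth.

Sorted: 168, 188, 208, 221, 264, 304, 352, 390, 391, 408, 665, 752, 808, 886, 889.
Count below 189: L = 2; count equal: E = 0; n = 15.
Percentile rank = 100·(2 + 0.5·0)/15 = 100·2/15 = 13.33.

13.3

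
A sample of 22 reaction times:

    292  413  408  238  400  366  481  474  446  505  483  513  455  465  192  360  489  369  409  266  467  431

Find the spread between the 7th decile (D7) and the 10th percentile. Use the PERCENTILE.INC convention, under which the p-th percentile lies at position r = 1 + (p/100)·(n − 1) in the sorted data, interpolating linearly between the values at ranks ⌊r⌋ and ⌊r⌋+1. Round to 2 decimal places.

Sorted: 192, 238, 266, 292, 360, 366, 369, 400, 408, 409, 413, 431, 446, 455, 465, 467, 474, 481, 483, 489, 505, 513.
n = 22.
P10: r = 3.1; ranks 3–4 are 266, 292; interpolating gives 268.6.
P70: r = 15.7; ranks 15–16 are 465, 467; interpolating gives 466.4.
Difference: 466.4 − 268.6 = 197.8.

197.80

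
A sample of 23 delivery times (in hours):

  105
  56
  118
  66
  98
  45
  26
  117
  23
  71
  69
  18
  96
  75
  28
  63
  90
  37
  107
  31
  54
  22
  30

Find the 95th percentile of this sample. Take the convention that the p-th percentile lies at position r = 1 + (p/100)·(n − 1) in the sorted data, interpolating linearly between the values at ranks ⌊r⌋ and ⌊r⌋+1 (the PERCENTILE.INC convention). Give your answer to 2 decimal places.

Sorted: 18, 22, 23, 26, 28, 30, 31, 37, 45, 54, 56, 63, 66, 69, 71, 75, 90, 96, 98, 105, 107, 117, 118.
n = 23.
r = 1 + (95/100)·(23 − 1) = 1 + 20.9 = 21.9.
Rank 21 is 107 and rank 22 is 117.
Interpolate: 107 + 0.9·(117 − 107) = 107 + 0.9·10 = 116.

116.00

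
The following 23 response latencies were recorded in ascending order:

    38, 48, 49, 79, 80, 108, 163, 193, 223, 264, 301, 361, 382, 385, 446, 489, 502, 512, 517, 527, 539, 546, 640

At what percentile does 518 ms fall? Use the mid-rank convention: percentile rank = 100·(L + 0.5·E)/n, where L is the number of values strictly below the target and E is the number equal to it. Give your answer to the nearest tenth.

Count below 518: L = 19; count equal: E = 0; n = 23.
Percentile rank = 100·(19 + 0.5·0)/23 = 100·19/23 = 82.61.

82.6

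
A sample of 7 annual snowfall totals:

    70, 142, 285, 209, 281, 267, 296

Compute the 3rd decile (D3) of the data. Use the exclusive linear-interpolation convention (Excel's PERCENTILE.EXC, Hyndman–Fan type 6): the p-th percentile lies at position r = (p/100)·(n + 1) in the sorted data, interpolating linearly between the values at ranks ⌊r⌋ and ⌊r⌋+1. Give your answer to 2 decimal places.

Sorted: 70, 142, 209, 267, 281, 285, 296.
n = 7.
r = (30/100)·(7 + 1) = 2.4.
Rank 2 is 142 and rank 3 is 209.
Interpolate: 142 + 0.4·(209 − 142) = 142 + 0.4·67 = 168.8.

168.80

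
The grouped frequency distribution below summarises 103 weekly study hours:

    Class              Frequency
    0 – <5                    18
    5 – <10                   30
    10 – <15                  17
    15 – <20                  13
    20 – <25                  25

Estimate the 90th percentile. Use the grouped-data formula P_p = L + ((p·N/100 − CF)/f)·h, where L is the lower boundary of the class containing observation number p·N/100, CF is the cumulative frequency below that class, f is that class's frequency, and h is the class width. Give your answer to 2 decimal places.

N = 103; target position k = 90/100 · 103 = 92.7.
Cumulative frequencies: 18, 48, 65, 78, 103.
Observation 92.7 falls in the class 20 – <25.
L = 20, CF = 78, f = 25, h = 5.
P90 = 20 + ((92.7 − 78)/25)·5 = 20 + 2.94 = 22.94.

22.94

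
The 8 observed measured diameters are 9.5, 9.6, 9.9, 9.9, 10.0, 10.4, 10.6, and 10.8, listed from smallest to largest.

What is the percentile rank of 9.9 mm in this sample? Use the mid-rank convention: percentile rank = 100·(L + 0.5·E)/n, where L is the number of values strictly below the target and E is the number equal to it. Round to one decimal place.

Count below 9.9: L = 2; count equal: E = 2; n = 8.
Percentile rank = 100·(2 + 0.5·2)/8 = 100·3/8 = 37.5.

37.5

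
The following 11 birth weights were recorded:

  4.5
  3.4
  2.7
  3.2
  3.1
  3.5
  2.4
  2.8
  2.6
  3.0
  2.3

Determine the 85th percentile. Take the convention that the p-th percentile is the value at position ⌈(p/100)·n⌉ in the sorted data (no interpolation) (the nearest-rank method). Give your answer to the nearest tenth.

Sorted: 2.3, 2.4, 2.6, 2.7, 2.8, 3.0, 3.1, 3.2, 3.4, 3.5, 4.5.
n = 11.
Position = ⌈85/100 · 11⌉ = ⌈9.35⌉ = 10.
The value at rank 10 is 3.5.

3.5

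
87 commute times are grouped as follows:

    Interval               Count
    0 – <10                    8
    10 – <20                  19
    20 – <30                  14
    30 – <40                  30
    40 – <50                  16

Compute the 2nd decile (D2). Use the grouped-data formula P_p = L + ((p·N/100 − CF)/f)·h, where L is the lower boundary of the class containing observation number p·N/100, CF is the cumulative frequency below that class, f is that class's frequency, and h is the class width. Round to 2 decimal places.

N = 87; target position k = 20/100 · 87 = 17.4.
Cumulative frequencies: 8, 27, 41, 71, 87.
Observation 17.4 falls in the class 10 – <20.
L = 10, CF = 8, f = 19, h = 10.
P20 = 10 + ((17.4 − 8)/19)·10 = 10 + 4.94737 = 14.9474.

14.95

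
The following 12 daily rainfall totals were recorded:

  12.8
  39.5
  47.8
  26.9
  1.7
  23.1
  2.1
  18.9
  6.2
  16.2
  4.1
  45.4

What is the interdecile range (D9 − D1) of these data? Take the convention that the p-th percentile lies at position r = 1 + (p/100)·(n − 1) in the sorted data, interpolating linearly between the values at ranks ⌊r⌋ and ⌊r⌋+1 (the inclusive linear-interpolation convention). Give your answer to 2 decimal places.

Sorted: 1.7, 2.1, 4.1, 6.2, 12.8, 16.2, 18.9, 23.1, 26.9, 39.5, 45.4, 47.8.
n = 12.
P10: r = 2.1; ranks 2–3 are 2.1, 4.1; interpolating gives 2.3.
P90: r = 10.9; ranks 10–11 are 39.5, 45.4; interpolating gives 44.81.
Difference: 44.81 − 2.3 = 42.51.

42.51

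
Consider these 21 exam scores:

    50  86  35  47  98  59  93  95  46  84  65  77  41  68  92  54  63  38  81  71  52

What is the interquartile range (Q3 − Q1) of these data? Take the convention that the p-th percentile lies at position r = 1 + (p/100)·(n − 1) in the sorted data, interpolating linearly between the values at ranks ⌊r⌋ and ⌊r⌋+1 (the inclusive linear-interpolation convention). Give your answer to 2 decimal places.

34.00

Sorted: 35, 38, 41, 46, 47, 50, 52, 54, 59, 63, 65, 68, 71, 77, 81, 84, 86, 92, 93, 95, 98.
n = 21.
P25: r = 6 (integer) → 50.
P75: r = 16 (integer) → 84.
Difference: 84 − 50 = 34.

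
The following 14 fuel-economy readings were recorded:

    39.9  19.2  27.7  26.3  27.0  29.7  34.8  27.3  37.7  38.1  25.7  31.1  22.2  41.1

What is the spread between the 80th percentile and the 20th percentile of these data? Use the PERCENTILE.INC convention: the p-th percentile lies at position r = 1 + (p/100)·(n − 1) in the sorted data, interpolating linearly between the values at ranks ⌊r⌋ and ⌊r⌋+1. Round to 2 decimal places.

Sorted: 19.2, 22.2, 25.7, 26.3, 27.0, 27.3, 27.7, 29.7, 31.1, 34.8, 37.7, 38.1, 39.9, 41.1.
n = 14.
P20: r = 3.6; ranks 3–4 are 25.7, 26.3; interpolating gives 26.06.
P80: r = 11.4; ranks 11–12 are 37.7, 38.1; interpolating gives 37.86.
Difference: 37.86 − 26.06 = 11.8.

11.80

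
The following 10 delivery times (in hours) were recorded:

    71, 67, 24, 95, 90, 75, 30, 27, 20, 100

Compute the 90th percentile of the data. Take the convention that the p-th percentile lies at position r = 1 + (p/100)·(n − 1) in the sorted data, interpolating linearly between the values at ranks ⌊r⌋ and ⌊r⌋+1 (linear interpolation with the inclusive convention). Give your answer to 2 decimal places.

Sorted: 20, 24, 27, 30, 67, 71, 75, 90, 95, 100.
n = 10.
r = 1 + (90/100)·(10 − 1) = 1 + 8.1 = 9.1.
Rank 9 is 95 and rank 10 is 100.
Interpolate: 95 + 0.1·(100 − 95) = 95 + 0.1·5 = 95.5.

95.50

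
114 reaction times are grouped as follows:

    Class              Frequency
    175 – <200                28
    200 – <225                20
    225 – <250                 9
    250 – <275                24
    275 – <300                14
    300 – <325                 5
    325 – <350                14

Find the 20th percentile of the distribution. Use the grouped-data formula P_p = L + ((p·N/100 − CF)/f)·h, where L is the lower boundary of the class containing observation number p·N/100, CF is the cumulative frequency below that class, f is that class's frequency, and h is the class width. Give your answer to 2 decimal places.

N = 114; target position k = 20/100 · 114 = 22.8.
Cumulative frequencies: 28, 48, 57, 81, 95, 100, 114.
Observation 22.8 falls in the class 175 – <200.
L = 175, CF = 0, f = 28, h = 25.
P20 = 175 + ((22.8 − 0)/28)·25 = 175 + 20.3571 = 195.357.

195.36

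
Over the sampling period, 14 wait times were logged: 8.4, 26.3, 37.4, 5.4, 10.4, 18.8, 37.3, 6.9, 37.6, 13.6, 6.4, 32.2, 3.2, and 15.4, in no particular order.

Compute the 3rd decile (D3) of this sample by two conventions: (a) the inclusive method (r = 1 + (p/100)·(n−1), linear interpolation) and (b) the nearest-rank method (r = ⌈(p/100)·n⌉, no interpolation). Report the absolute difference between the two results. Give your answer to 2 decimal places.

0.15

Sorted: 3.2, 5.4, 6.4, 6.9, 8.4, 10.4, 13.6, 15.4, 18.8, 26.3, 32.2, 37.3, 37.4, 37.6.
n = 14.
(a) r = 4.9; between ranks 4 (6.9) and 5 (8.4): 8.25.
(b) the nearest-rank method: rank 5 → 8.4.
|8.25 − 8.4| = 0.15.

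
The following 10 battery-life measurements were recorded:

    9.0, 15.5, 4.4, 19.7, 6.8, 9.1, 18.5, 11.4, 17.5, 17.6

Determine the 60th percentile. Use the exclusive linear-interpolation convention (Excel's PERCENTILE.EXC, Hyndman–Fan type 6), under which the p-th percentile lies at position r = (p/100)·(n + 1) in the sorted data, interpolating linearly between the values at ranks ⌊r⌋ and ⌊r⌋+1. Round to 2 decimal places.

16.70

Sorted: 4.4, 6.8, 9.0, 9.1, 11.4, 15.5, 17.5, 17.6, 18.5, 19.7.
n = 10.
r = (60/100)·(10 + 1) = 6.6.
Rank 6 is 15.5 and rank 7 is 17.5.
Interpolate: 15.5 + 0.6·(17.5 − 15.5) = 15.5 + 0.6·2 = 16.7.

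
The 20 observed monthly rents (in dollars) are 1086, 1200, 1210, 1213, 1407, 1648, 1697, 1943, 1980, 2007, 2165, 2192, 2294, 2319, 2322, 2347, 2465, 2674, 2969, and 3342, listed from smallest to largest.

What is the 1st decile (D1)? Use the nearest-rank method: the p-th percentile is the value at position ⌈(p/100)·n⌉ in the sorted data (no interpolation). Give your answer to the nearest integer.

1200

n = 20.
Position = ⌈10/100 · 20⌉ = ⌈2⌉ = 2.
The value at rank 2 is 1200.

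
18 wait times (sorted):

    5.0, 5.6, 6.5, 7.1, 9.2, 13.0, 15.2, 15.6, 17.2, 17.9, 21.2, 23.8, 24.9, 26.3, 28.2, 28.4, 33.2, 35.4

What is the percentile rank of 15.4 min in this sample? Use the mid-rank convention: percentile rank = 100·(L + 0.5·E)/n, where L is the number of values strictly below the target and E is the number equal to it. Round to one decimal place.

38.9

Count below 15.4: L = 7; count equal: E = 0; n = 18.
Percentile rank = 100·(7 + 0.5·0)/18 = 100·7/18 = 38.89.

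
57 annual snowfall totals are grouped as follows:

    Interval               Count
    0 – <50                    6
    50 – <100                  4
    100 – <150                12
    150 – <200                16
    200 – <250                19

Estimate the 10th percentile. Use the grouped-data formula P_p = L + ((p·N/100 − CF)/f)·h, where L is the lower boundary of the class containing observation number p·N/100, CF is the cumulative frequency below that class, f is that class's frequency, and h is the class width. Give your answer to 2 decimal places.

47.50

N = 57; target position k = 10/100 · 57 = 5.7.
Cumulative frequencies: 6, 10, 22, 38, 57.
Observation 5.7 falls in the class 0 – <50.
L = 0, CF = 0, f = 6, h = 50.
P10 = 0 + ((5.7 − 0)/6)·50 = 0 + 47.5 = 47.5.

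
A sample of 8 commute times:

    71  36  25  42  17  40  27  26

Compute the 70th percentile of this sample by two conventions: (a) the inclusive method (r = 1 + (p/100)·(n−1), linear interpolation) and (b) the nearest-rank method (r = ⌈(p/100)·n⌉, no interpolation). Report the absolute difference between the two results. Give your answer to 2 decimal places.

0.40

Sorted: 17, 25, 26, 27, 36, 40, 42, 71.
n = 8.
(a) r = 5.9; between ranks 5 (36) and 6 (40): 39.6.
(b) the nearest-rank method: rank 6 → 40.
|39.6 − 40| = 0.4.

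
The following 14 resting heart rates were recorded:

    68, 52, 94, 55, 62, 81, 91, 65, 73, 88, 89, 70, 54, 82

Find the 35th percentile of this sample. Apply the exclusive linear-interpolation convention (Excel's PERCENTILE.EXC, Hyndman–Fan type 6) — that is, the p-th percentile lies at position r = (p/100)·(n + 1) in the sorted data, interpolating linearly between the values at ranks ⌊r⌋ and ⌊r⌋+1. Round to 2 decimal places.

Sorted: 52, 54, 55, 62, 65, 68, 70, 73, 81, 82, 88, 89, 91, 94.
n = 14.
r = (35/100)·(14 + 1) = 5.25.
Rank 5 is 65 and rank 6 is 68.
Interpolate: 65 + 0.25·(68 − 65) = 65 + 0.25·3 = 65.75.

65.75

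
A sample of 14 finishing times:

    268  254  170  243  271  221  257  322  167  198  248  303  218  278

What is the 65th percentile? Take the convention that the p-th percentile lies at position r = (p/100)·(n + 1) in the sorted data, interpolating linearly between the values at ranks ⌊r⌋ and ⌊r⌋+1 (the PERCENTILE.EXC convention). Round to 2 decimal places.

Sorted: 167, 170, 198, 218, 221, 243, 248, 254, 257, 268, 271, 278, 303, 322.
n = 14.
r = (65/100)·(14 + 1) = 9.75.
Rank 9 is 257 and rank 10 is 268.
Interpolate: 257 + 0.75·(268 − 257) = 257 + 0.75·11 = 265.25.

265.25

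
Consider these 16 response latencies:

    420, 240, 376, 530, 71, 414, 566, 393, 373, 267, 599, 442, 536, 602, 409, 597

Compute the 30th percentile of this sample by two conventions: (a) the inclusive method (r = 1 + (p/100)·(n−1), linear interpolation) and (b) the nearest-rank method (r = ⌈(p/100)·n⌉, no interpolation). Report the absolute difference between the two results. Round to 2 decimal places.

8.50

Sorted: 71, 240, 267, 373, 376, 393, 409, 414, 420, 442, 530, 536, 566, 597, 599, 602.
n = 16.
(a) r = 5.5; between ranks 5 (376) and 6 (393): 384.5.
(b) the nearest-rank method: rank 5 → 376.
|384.5 − 376| = 8.5.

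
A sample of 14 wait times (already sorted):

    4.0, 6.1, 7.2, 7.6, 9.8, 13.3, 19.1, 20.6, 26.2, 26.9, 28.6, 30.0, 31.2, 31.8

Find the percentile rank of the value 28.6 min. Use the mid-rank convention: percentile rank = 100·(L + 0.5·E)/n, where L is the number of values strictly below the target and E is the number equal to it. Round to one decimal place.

75.0

Count below 28.6: L = 10; count equal: E = 1; n = 14.
Percentile rank = 100·(10 + 0.5·1)/14 = 100·10.5/14 = 75.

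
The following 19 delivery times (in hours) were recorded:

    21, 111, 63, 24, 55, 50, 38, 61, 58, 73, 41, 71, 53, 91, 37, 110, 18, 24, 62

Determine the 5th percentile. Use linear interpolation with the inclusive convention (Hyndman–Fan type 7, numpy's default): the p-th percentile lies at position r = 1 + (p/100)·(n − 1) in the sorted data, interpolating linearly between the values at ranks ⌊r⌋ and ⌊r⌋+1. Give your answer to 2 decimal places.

20.70

Sorted: 18, 21, 24, 24, 37, 38, 41, 50, 53, 55, 58, 61, 62, 63, 71, 73, 91, 110, 111.
n = 19.
r = 1 + (5/100)·(19 − 1) = 1 + 0.9 = 1.9.
Rank 1 is 18 and rank 2 is 21.
Interpolate: 18 + 0.9·(21 − 18) = 18 + 0.9·3 = 20.7.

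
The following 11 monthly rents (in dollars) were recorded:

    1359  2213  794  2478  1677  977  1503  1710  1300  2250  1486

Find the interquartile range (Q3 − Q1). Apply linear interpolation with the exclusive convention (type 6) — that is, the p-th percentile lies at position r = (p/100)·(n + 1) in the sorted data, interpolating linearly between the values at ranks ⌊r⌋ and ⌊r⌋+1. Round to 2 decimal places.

Sorted: 794, 977, 1300, 1359, 1486, 1503, 1677, 1710, 2213, 2250, 2478.
n = 11.
P25: r = 3 (integer) → 1300.
P75: r = 9 (integer) → 2213.
Difference: 2213 − 1300 = 913.

913.00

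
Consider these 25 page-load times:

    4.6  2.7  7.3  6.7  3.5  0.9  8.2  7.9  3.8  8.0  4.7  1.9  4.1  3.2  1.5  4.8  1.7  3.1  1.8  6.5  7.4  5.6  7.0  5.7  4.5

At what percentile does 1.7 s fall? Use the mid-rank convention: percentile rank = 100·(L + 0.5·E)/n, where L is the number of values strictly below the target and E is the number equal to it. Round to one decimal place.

Sorted: 0.9, 1.5, 1.7, 1.8, 1.9, 2.7, 3.1, 3.2, 3.5, 3.8, 4.1, 4.5, 4.6, 4.7, 4.8, 5.6, 5.7, 6.5, 6.7, 7.0, 7.3, 7.4, 7.9, 8.0, 8.2.
Count below 1.7: L = 2; count equal: E = 1; n = 25.
Percentile rank = 100·(2 + 0.5·1)/25 = 100·2.5/25 = 10.

10.0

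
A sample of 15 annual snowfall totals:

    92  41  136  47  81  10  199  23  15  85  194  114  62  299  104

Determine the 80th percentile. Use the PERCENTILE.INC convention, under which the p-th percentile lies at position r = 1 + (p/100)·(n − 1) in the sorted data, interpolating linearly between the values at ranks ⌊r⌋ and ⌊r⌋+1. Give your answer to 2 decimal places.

Sorted: 10, 15, 23, 41, 47, 62, 81, 85, 92, 104, 114, 136, 194, 199, 299.
n = 15.
r = 1 + (80/100)·(15 − 1) = 1 + 11.2 = 12.2.
Rank 12 is 136 and rank 13 is 194.
Interpolate: 136 + 0.2·(194 − 136) = 136 + 0.2·58 = 147.6.

147.60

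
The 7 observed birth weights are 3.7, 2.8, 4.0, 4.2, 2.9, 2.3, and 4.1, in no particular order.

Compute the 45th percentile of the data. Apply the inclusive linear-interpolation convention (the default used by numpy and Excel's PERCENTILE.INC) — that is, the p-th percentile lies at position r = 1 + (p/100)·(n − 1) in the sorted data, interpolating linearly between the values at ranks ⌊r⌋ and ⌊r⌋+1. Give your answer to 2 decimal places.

Sorted: 2.3, 2.8, 2.9, 3.7, 4.0, 4.1, 4.2.
n = 7.
r = 1 + (45/100)·(7 − 1) = 1 + 2.7 = 3.7.
Rank 3 is 2.9 and rank 4 is 3.7.
Interpolate: 2.9 + 0.7·(3.7 − 2.9) = 2.9 + 0.7·0.8 = 3.46.

3.46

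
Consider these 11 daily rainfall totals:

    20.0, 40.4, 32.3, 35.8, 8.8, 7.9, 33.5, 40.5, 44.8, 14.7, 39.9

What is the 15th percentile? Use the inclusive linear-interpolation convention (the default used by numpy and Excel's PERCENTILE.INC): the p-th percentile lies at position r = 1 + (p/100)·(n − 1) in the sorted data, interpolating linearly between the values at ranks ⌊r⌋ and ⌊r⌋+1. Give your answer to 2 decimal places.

Sorted: 7.9, 8.8, 14.7, 20.0, 32.3, 33.5, 35.8, 39.9, 40.4, 40.5, 44.8.
n = 11.
r = 1 + (15/100)·(11 − 1) = 1 + 1.5 = 2.5.
Rank 2 is 8.8 and rank 3 is 14.7.
Interpolate: 8.8 + 0.5·(14.7 − 8.8) = 8.8 + 0.5·5.9 = 11.75.

11.75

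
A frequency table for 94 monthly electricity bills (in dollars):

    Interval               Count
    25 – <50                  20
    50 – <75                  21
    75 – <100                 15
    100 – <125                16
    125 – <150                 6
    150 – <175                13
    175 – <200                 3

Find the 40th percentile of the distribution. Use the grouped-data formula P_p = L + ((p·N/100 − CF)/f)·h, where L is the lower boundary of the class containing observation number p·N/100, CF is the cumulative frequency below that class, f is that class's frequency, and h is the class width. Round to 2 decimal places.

70.95

N = 94; target position k = 40/100 · 94 = 37.6.
Cumulative frequencies: 20, 41, 56, 72, 78, 91, 94.
Observation 37.6 falls in the class 50 – <75.
L = 50, CF = 20, f = 21, h = 25.
P40 = 50 + ((37.6 − 20)/21)·25 = 50 + 20.9524 = 70.9524.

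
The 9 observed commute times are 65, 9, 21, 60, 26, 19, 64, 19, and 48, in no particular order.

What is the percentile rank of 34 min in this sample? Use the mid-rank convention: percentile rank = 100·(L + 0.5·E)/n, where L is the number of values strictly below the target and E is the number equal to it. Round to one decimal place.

55.6

Sorted: 9, 19, 19, 21, 26, 48, 60, 64, 65.
Count below 34: L = 5; count equal: E = 0; n = 9.
Percentile rank = 100·(5 + 0.5·0)/9 = 100·5/9 = 55.56.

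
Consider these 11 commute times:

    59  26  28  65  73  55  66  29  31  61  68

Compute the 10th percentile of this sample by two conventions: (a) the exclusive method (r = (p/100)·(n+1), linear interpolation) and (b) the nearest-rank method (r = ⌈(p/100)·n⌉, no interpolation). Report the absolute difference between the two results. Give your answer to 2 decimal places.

Sorted: 26, 28, 29, 31, 55, 59, 61, 65, 66, 68, 73.
n = 11.
(a) r = 1.2; between ranks 1 (26) and 2 (28): 26.4.
(b) the nearest-rank method: rank 2 → 28.
|26.4 − 28| = 1.6.

1.60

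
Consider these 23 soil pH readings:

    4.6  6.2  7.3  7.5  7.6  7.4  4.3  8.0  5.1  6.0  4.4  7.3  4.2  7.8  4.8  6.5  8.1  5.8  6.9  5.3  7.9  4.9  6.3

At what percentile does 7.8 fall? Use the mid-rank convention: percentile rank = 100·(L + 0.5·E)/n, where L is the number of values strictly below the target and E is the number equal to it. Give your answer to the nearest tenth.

Sorted: 4.2, 4.3, 4.4, 4.6, 4.8, 4.9, 5.1, 5.3, 5.8, 6.0, 6.2, 6.3, 6.5, 6.9, 7.3, 7.3, 7.4, 7.5, 7.6, 7.8, 7.9, 8.0, 8.1.
Count below 7.8: L = 19; count equal: E = 1; n = 23.
Percentile rank = 100·(19 + 0.5·1)/23 = 100·19.5/23 = 84.78.

84.8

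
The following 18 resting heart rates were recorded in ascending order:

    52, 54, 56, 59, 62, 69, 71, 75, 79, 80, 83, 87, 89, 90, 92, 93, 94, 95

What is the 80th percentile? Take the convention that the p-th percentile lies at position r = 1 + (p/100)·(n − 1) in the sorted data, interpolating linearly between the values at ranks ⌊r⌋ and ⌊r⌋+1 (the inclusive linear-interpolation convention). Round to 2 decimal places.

n = 18.
r = 1 + (80/100)·(18 − 1) = 1 + 13.6 = 14.6.
Rank 14 is 90 and rank 15 is 92.
Interpolate: 90 + 0.6·(92 − 90) = 90 + 0.6·2 = 91.2.

91.20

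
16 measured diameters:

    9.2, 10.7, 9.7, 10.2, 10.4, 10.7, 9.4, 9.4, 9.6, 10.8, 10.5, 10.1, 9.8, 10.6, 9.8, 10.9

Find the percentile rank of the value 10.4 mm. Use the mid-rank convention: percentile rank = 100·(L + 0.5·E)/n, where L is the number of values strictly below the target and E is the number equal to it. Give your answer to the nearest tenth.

59.4

Sorted: 9.2, 9.4, 9.4, 9.6, 9.7, 9.8, 9.8, 10.1, 10.2, 10.4, 10.5, 10.6, 10.7, 10.7, 10.8, 10.9.
Count below 10.4: L = 9; count equal: E = 1; n = 16.
Percentile rank = 100·(9 + 0.5·1)/16 = 100·9.5/16 = 59.38.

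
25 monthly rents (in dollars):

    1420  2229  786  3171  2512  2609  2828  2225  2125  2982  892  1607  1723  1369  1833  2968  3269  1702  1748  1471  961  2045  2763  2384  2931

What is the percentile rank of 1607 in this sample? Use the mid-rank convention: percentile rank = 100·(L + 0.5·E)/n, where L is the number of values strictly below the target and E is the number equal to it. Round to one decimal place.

Sorted: 786, 892, 961, 1369, 1420, 1471, 1607, 1702, 1723, 1748, 1833, 2045, 2125, 2225, 2229, 2384, 2512, 2609, 2763, 2828, 2931, 2968, 2982, 3171, 3269.
Count below 1607: L = 6; count equal: E = 1; n = 25.
Percentile rank = 100·(6 + 0.5·1)/25 = 100·6.5/25 = 26.

26.0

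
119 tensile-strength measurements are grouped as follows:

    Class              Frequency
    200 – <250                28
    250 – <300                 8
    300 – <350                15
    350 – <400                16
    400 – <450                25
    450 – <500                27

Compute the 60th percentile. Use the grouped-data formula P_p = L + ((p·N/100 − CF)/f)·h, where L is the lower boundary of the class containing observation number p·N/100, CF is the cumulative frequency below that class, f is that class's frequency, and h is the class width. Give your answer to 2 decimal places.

408.80

N = 119; target position k = 60/100 · 119 = 71.4.
Cumulative frequencies: 28, 36, 51, 67, 92, 119.
Observation 71.4 falls in the class 400 – <450.
L = 400, CF = 67, f = 25, h = 50.
P60 = 400 + ((71.4 − 67)/25)·50 = 400 + 8.8 = 408.8.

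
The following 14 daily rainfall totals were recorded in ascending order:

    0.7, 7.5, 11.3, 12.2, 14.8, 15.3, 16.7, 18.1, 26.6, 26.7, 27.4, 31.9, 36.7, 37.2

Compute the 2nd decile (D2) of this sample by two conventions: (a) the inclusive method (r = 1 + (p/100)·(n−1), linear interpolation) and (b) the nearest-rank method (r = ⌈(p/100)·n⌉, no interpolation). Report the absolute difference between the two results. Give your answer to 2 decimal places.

0.54

n = 14.
(a) r = 3.6; between ranks 3 (11.3) and 4 (12.2): 11.84.
(b) the nearest-rank method: rank 3 → 11.3.
|11.84 − 11.3| = 0.54.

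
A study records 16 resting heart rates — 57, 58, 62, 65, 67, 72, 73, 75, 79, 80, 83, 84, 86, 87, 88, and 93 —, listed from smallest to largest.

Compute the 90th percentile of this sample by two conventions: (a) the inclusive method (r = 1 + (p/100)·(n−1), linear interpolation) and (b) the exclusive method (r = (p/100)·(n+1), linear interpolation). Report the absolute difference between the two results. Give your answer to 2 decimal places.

2.00

n = 16.
(a) r = 14.5; between ranks 14 (87) and 15 (88): 87.5.
(b) r = 15.3; between ranks 15 (88) and 16 (93): 89.5.
|87.5 − 89.5| = 2.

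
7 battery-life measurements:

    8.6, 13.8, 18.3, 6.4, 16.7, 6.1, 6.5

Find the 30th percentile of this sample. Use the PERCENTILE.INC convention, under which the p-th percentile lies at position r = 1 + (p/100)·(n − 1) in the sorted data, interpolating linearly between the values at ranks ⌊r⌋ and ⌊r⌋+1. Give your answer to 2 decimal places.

Sorted: 6.1, 6.4, 6.5, 8.6, 13.8, 16.7, 18.3.
n = 7.
r = 1 + (30/100)·(7 − 1) = 1 + 1.8 = 2.8.
Rank 2 is 6.4 and rank 3 is 6.5.
Interpolate: 6.4 + 0.8·(6.5 − 6.4) = 6.4 + 0.8·0.1 = 6.48.

6.48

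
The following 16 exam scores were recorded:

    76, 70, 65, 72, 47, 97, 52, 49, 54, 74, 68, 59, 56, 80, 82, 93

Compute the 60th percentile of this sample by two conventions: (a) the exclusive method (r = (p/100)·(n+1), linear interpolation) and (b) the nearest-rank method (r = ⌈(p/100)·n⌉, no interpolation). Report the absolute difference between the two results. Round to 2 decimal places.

0.40

Sorted: 47, 49, 52, 54, 56, 59, 65, 68, 70, 72, 74, 76, 80, 82, 93, 97.
n = 16.
(a) r = 10.2; between ranks 10 (72) and 11 (74): 72.4.
(b) the nearest-rank method: rank 10 → 72.
|72.4 − 72| = 0.4.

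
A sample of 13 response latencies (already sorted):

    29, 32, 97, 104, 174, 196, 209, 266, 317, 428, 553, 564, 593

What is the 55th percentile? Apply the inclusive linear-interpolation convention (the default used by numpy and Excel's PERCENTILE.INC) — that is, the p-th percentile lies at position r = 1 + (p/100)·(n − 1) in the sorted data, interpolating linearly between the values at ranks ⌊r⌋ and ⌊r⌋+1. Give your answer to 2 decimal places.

n = 13.
r = 1 + (55/100)·(13 − 1) = 1 + 6.6 = 7.6.
Rank 7 is 209 and rank 8 is 266.
Interpolate: 209 + 0.6·(266 − 209) = 209 + 0.6·57 = 243.2.

243.20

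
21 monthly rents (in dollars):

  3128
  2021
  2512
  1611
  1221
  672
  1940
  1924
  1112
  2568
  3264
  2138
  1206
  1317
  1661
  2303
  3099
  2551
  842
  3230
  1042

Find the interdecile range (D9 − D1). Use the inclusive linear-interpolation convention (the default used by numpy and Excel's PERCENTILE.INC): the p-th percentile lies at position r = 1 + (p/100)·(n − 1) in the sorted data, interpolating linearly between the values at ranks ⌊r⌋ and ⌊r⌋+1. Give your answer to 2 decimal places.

Sorted: 672, 842, 1042, 1112, 1206, 1221, 1317, 1611, 1661, 1924, 1940, 2021, 2138, 2303, 2512, 2551, 2568, 3099, 3128, 3230, 3264.
n = 21.
P10: r = 3 (integer) → 1042.
P90: r = 19 (integer) → 3128.
Difference: 3128 − 1042 = 2086.

2086.00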